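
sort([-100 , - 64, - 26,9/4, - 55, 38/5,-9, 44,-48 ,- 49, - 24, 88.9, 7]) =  [-100, - 64, - 55, - 49,-48,  -  26,-24, - 9,  9/4,  7, 38/5, 44, 88.9]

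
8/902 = 4/451=0.01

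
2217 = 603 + 1614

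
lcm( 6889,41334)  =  41334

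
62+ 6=68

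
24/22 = 12/11 = 1.09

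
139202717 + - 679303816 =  - 540101099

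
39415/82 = 39415/82 = 480.67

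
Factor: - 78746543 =  -  107^1 * 735949^1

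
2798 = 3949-1151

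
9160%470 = 230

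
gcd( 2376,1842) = 6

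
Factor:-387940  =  -2^2* 5^1*7^1*17^1*163^1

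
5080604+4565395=9645999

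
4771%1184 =35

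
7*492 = 3444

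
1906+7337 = 9243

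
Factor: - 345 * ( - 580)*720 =144072000 = 2^6 *3^3*5^3*23^1*29^1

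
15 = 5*3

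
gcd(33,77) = 11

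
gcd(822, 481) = 1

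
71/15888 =71/15888= 0.00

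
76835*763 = 58625105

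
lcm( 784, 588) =2352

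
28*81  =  2268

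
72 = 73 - 1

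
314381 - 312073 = 2308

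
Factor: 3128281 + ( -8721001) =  - 2^4 * 3^1*5^1*7^1*3329^1 =- 5592720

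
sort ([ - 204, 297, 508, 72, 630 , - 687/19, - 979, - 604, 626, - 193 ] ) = [ - 979, - 604, - 204, - 193, -687/19,72, 297,508, 626,630]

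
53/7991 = 53/7991 = 0.01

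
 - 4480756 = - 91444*49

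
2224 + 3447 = 5671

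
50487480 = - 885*( - 57048)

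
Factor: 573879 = 3^1*233^1*821^1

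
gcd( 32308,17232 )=4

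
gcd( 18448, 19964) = 4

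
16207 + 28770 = 44977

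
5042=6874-1832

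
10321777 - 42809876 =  - 32488099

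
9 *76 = 684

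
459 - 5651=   -  5192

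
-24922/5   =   - 4985 + 3/5 = -4984.40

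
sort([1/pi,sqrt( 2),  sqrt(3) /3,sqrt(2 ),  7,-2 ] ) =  [ - 2,  1/pi, sqrt(3 )/3,sqrt( 2),sqrt (2), 7 ] 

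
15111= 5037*3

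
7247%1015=142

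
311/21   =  14 + 17/21=   14.81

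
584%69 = 32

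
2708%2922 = 2708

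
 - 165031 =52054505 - 52219536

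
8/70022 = 4/35011= 0.00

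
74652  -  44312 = 30340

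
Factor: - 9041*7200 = -2^5*3^2*5^2*9041^1  =  - 65095200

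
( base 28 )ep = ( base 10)417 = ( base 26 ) G1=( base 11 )34A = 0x1A1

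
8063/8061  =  1 + 2/8061 =1.00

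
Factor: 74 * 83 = 6142 = 2^1*37^1 * 83^1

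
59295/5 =11859 =11859.00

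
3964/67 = 59 + 11/67 = 59.16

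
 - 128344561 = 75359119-203703680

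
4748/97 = 4748/97 =48.95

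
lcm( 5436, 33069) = 396828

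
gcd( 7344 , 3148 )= 4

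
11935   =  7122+4813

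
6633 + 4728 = 11361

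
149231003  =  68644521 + 80586482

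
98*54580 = 5348840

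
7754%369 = 5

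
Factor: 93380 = 2^2*5^1 * 7^1*23^1 * 29^1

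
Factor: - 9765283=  - 11^1*73^1*12161^1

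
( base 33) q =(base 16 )1A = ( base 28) Q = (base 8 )32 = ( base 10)26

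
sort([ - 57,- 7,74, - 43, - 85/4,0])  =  [ - 57,-43 , - 85/4,  -  7,  0,74] 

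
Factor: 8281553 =7^1*1183079^1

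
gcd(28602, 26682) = 6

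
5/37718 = 5/37718 = 0.00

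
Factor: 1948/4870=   2^1 * 5^( - 1 )=2/5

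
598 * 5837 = 3490526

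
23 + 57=80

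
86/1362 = 43/681 = 0.06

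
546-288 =258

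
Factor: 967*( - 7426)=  - 2^1*47^1*79^1*967^1 =- 7180942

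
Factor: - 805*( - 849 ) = 683445 = 3^1*5^1*7^1*23^1*283^1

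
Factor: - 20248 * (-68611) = 2^3*2531^1 * 68611^1 =1389235528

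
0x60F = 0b11000001111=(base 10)1551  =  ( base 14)7CB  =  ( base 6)11103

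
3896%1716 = 464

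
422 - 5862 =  - 5440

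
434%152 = 130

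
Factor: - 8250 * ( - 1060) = 8745000 = 2^3*3^1*5^4 * 11^1*53^1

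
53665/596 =90 + 25/596 =90.04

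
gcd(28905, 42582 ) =141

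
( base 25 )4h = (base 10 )117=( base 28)45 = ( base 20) 5H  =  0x75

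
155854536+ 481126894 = 636981430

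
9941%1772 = 1081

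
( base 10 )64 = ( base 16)40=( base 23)2I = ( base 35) 1T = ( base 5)224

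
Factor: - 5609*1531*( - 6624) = 2^5*3^2*23^1*71^1*79^1 * 1531^1 = 56882798496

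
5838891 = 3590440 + 2248451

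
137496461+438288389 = 575784850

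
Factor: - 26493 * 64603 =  - 1711527279  =  -  3^1*7^1*11^1*839^1*8831^1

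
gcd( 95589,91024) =1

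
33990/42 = 809 + 2/7 = 809.29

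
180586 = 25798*7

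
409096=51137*8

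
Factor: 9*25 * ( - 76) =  - 2^2*3^2*5^2*19^1 = - 17100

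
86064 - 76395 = 9669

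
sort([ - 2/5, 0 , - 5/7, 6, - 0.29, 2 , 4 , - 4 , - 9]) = [ - 9, - 4,  -  5/7, - 2/5, - 0.29,  0,2, 4, 6]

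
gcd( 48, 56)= 8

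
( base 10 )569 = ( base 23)11H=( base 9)702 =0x239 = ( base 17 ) 1G8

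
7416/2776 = 927/347= 2.67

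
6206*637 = 3953222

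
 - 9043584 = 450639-9494223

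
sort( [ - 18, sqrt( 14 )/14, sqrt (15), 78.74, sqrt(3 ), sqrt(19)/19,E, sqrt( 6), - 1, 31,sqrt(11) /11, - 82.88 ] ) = [- 82.88,-18, - 1, sqrt (19)/19, sqrt(14 )/14, sqrt(11) /11,sqrt( 3 ),sqrt(6), E,sqrt(15), 31 , 78.74 ]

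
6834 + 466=7300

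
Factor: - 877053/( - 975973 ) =3^1 * 19^( - 1)*31^( - 1)*1657^(-1)*292351^1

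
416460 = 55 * 7572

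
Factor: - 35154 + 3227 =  - 7^1*4561^1 = -31927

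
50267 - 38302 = 11965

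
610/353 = 1+ 257/353 = 1.73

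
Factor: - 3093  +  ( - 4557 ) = -2^1 * 3^2*5^2*17^1  =  - 7650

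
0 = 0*59179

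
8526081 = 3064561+5461520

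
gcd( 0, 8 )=8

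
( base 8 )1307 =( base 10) 711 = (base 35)KB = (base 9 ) 870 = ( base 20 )1fb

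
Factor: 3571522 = 2^1*1785761^1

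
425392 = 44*9668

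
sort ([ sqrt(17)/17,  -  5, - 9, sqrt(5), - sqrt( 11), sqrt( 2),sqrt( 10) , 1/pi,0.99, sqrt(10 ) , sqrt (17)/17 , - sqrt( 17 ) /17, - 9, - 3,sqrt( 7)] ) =[ - 9,  -  9, - 5 , - sqrt( 11), - 3,  -  sqrt(17 ) /17,sqrt( 17)/17 , sqrt( 17)/17,1/pi,0.99,  sqrt(2),  sqrt( 5 ),sqrt( 7),sqrt( 10), sqrt( 10 )]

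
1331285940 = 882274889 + 449011051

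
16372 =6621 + 9751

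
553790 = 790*701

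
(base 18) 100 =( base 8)504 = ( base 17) 121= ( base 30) ao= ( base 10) 324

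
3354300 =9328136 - 5973836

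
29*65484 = 1899036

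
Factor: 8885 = 5^1*1777^1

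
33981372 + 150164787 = 184146159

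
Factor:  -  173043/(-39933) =13/3 =3^( - 1)*13^1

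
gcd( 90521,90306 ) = 1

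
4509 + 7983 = 12492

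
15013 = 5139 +9874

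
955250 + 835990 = 1791240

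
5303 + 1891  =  7194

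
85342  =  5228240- 5142898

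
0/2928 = 0 = 0.00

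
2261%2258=3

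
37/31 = 1 + 6/31 = 1.19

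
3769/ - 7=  - 539 + 4/7= - 538.43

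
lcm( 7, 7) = 7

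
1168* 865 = 1010320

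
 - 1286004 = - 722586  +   - 563418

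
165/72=2 + 7/24 = 2.29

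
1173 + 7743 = 8916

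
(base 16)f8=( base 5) 1443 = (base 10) 248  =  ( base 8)370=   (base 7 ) 503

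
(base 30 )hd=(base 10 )523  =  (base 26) K3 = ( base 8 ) 1013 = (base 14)295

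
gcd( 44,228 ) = 4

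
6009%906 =573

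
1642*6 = 9852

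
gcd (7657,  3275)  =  1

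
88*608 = 53504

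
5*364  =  1820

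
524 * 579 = 303396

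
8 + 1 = 9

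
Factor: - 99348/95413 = -2^2* 3^1 * 17^1*487^1*95413^( - 1)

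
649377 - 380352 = 269025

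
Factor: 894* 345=308430 = 2^1*3^2*5^1*23^1*149^1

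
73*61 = 4453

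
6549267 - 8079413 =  - 1530146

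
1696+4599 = 6295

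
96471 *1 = 96471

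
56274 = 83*678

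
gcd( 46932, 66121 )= 1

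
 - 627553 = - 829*757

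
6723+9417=16140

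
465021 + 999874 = 1464895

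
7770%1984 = 1818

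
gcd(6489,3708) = 927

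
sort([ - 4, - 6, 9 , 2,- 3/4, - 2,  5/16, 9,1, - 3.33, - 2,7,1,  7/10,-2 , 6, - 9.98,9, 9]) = [ - 9.98, - 6, - 4, - 3.33,  -  2,-2, - 2, - 3/4, 5/16,7/10 , 1,1, 2,6,7 , 9,9 , 9,  9 ] 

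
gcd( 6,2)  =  2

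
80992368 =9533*8496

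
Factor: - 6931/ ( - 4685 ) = 5^( - 1) * 29^1*239^1 * 937^( - 1 ) 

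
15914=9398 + 6516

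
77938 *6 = 467628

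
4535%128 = 55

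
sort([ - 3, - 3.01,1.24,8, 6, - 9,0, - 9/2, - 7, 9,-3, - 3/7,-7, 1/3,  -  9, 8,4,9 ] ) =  [ - 9, - 9, - 7 , - 7,-9/2 , - 3.01, - 3,  -  3, - 3/7,0,  1/3, 1.24,4, 6, 8,8, 9,  9]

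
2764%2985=2764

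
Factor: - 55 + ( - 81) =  - 2^3* 17^1= - 136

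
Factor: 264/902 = 12/41 =2^2*3^1*41^( - 1 ) 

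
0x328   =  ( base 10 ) 808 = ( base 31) q2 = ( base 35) n3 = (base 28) 10O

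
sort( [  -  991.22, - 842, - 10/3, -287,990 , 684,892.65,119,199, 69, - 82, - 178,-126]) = [-991.22,  -  842, - 287,-178, -126, - 82 , - 10/3,69,  119,199,684,892.65,990]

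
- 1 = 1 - 2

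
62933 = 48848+14085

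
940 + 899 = 1839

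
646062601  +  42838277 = 688900878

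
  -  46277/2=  - 46277/2=- 23138.50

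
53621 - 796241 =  - 742620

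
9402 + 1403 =10805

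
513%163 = 24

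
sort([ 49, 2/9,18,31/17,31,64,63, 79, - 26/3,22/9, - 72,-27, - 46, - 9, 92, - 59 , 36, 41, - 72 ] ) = [ - 72,  -  72 , - 59, - 46, - 27, - 9, - 26/3,2/9, 31/17,22/9,18, 31,36,41, 49, 63,  64,79, 92]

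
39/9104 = 39/9104= 0.00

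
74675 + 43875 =118550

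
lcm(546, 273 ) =546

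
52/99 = 52/99 = 0.53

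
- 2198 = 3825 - 6023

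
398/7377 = 398/7377 =0.05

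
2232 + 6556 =8788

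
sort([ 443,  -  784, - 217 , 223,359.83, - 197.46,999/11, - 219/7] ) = [ - 784, - 217, - 197.46, - 219/7,999/11,223,359.83,  443 ]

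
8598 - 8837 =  - 239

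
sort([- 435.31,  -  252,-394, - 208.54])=[ - 435.31, - 394, - 252, - 208.54 ] 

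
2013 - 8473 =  - 6460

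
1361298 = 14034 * 97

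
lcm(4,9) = 36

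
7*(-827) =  - 5789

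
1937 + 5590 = 7527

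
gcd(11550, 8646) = 66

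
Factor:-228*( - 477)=2^2*3^3*19^1*53^1 = 108756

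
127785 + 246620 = 374405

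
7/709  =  7/709 = 0.01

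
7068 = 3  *2356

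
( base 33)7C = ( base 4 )3303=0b11110011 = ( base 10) 243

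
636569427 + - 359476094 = 277093333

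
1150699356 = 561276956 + 589422400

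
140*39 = 5460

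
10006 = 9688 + 318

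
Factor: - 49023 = -3^2* 13^1*419^1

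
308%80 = 68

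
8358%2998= 2362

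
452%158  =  136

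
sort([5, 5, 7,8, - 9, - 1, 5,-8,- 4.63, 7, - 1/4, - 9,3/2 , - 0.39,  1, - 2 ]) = [ - 9 , - 9, - 8, - 4.63, - 2, - 1, - 0.39, - 1/4,1, 3/2, 5, 5,5, 7, 7, 8 ]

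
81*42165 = 3415365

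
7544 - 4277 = 3267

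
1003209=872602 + 130607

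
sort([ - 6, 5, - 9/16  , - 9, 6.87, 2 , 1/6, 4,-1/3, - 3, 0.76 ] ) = [ - 9, -6, -3, - 9/16,-1/3, 1/6,0.76, 2, 4,5, 6.87]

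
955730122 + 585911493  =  1541641615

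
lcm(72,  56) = 504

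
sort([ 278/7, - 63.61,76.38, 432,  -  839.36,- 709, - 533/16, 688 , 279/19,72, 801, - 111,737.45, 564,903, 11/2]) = [-839.36,  -  709, - 111, - 63.61 ,- 533/16,  11/2, 279/19, 278/7,  72  ,  76.38, 432, 564, 688, 737.45, 801, 903]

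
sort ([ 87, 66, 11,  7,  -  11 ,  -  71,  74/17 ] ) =[-71 ,-11,74/17,7,  11,66,  87] 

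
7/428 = 7/428  =  0.02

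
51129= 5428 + 45701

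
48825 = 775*63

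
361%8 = 1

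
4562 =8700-4138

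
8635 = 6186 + 2449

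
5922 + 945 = 6867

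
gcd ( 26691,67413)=3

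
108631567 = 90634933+17996634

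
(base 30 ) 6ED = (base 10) 5833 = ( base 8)13311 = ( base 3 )22000001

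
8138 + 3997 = 12135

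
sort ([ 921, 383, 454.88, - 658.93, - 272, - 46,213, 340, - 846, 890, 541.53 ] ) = [ - 846, - 658.93, - 272, - 46, 213, 340, 383, 454.88, 541.53,  890, 921]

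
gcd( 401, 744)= 1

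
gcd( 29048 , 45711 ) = 1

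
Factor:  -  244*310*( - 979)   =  74051560 = 2^3*5^1*11^1* 31^1 * 61^1*89^1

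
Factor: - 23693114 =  - 2^1*19^1*31^1*20113^1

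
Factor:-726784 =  - 2^8*17^1*167^1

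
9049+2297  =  11346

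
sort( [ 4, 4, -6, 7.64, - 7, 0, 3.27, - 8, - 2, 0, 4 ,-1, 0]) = [ - 8, - 7, - 6, - 2, - 1,0, 0,0, 3.27, 4, 4, 4,7.64] 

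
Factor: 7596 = 2^2*3^2*211^1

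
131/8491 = 131/8491 =0.02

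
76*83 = 6308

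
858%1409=858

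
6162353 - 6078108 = 84245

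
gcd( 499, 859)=1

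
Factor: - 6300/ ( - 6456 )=525/538 = 2^( - 1)*3^1*5^2*7^1*269^( - 1 )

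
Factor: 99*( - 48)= -2^4*3^3*11^1 = - 4752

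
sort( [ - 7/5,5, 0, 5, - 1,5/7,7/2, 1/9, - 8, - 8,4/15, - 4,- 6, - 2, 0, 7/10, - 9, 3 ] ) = [ - 9,-8, - 8,-6, - 4,  -  2, - 7/5,  -  1,0,0, 1/9, 4/15,7/10, 5/7, 3,  7/2, 5, 5] 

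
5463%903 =45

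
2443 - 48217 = -45774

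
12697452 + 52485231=65182683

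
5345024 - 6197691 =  - 852667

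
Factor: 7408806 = 2^1*3^1*23^1*37^1*1451^1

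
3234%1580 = 74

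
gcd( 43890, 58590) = 210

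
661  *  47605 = 31466905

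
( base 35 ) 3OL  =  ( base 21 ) a60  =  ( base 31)4MA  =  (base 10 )4536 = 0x11b8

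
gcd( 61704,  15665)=1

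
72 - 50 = 22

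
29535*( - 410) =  - 12109350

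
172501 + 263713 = 436214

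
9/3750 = 3/1250  =  0.00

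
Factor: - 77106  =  -2^1*3^1*71^1 * 181^1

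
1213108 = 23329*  52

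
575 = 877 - 302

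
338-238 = 100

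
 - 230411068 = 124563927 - 354974995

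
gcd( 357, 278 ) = 1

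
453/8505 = 151/2835  =  0.05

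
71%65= 6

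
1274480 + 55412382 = 56686862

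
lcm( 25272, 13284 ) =1036152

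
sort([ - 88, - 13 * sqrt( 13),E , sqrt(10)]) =[ -88,- 13*sqrt( 13), E, sqrt(10) ] 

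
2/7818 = 1/3909 = 0.00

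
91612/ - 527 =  - 91612/527  =  - 173.84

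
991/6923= 991/6923 = 0.14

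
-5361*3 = - 16083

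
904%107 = 48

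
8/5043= 8/5043 = 0.00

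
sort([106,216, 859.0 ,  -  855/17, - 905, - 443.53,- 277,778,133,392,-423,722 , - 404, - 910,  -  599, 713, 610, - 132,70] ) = [-910, - 905,  -  599,-443.53, - 423, - 404,-277,  -  132, - 855/17,70, 106, 133,  216,392,610, 713,722,  778,859.0]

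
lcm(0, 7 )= 0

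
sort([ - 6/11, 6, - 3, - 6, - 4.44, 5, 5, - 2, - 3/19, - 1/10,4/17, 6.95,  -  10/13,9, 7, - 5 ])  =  [-6, - 5,-4.44,- 3, -2, - 10/13, - 6/11, - 3/19, - 1/10,4/17 , 5, 5,6, 6.95, 7, 9]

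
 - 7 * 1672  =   - 11704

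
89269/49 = 1821 + 40/49 = 1821.82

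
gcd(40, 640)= 40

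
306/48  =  6 + 3/8=6.38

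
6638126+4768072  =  11406198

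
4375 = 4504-129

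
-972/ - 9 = 108 + 0/1  =  108.00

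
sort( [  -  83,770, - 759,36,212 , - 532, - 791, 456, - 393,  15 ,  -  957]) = [ - 957,-791, - 759, - 532,-393, -83,15,36,212, 456,  770] 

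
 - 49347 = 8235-57582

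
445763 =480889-35126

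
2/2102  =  1/1051 = 0.00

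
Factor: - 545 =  - 5^1*109^1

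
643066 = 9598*67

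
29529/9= 3281 = 3281.00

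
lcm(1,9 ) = 9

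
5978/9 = 5978/9 = 664.22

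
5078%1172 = 390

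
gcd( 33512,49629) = 71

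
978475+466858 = 1445333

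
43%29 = 14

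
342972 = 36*9527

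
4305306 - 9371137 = - 5065831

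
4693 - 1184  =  3509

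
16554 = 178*93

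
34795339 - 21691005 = 13104334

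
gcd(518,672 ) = 14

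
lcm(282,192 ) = 9024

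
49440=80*618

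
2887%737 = 676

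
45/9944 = 45/9944 = 0.00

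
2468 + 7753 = 10221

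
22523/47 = 479+10/47=479.21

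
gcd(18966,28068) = 6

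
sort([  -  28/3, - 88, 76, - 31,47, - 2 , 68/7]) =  [ - 88,-31, - 28/3, - 2, 68/7,47,  76] 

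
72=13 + 59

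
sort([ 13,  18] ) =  [ 13 , 18]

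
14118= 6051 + 8067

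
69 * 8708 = 600852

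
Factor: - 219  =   - 3^1*73^1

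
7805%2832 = 2141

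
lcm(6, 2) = 6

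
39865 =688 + 39177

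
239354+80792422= 81031776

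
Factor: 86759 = 101^1*859^1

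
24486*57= 1395702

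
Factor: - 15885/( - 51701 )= 3^2* 5^1 * 13^(-1)*41^(-1)*97^( - 1)*353^1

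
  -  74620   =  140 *(-533) 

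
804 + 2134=2938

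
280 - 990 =- 710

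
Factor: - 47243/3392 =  - 2^( - 6 )*7^1*17^1*53^(- 1 )*397^1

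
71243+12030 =83273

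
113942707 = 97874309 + 16068398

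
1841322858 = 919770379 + 921552479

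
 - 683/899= -683/899 = - 0.76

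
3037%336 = 13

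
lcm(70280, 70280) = 70280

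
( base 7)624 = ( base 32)9O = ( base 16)138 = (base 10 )312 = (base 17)116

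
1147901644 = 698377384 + 449524260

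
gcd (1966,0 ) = 1966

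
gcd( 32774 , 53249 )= 7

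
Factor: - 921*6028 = - 2^2*3^1*11^1*137^1*307^1=   - 5551788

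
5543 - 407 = 5136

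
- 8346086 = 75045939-83392025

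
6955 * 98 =681590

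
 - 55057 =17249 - 72306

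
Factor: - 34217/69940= - 2^(-2 )*5^( - 1)*13^( - 1)*269^( - 1)*34217^1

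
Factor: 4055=5^1*811^1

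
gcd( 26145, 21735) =315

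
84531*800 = 67624800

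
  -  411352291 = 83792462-495144753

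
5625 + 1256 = 6881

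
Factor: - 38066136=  - 2^3*3^1*1586089^1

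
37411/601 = 37411/601 = 62.25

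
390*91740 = 35778600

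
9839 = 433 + 9406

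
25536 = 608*42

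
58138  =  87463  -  29325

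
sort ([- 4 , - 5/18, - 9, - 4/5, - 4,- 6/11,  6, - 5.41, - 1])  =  [ - 9, - 5.41,  -  4, - 4, - 1, - 4/5, - 6/11, - 5/18, 6 ]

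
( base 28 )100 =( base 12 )554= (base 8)1420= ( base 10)784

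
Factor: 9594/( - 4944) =- 2^( - 3)*3^1*13^1*41^1*103^ ( - 1 )= - 1599/824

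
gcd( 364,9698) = 26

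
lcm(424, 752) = 39856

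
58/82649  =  58/82649 = 0.00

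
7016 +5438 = 12454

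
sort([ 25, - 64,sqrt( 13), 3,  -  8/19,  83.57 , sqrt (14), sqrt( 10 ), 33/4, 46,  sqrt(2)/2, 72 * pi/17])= [ - 64, - 8/19,sqrt( 2 )/2, 3, sqrt( 10 ), sqrt ( 13), sqrt( 14), 33/4, 72*pi/17 , 25,46, 83.57] 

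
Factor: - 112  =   - 2^4*7^1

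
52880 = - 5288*(  -  10 ) 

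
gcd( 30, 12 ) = 6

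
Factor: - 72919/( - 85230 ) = 77/90= 2^( - 1 )*3^( - 2 )*5^( - 1)*7^1*11^1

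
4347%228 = 15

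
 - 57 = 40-97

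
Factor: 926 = 2^1*463^1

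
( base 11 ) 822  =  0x3E0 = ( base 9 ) 1322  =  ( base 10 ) 992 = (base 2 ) 1111100000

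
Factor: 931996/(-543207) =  - 2^2*3^(-1)*7^( - 1 )*13^1*17923^1*25867^( - 1 ) 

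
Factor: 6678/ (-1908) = -7/2= -2^( - 1)*7^1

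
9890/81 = 122+8/81 = 122.10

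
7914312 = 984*8043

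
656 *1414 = 927584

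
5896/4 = 1474 = 1474.00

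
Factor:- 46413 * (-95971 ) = 3^5 * 191^1*95971^1 = 4454302023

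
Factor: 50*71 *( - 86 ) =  - 2^2 * 5^2*43^1*71^1 = -305300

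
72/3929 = 72/3929 = 0.02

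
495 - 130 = 365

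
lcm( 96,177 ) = 5664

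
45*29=1305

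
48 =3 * 16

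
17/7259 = 1/427 = 0.00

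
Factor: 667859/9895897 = 11^ ( - 1) *47^(-1)*19141^(  -  1 )*667859^1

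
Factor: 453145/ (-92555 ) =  - 7^1*11^2*173^ (  -  1 ) = - 847/173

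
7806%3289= 1228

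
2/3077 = 2/3077 = 0.00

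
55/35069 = 55/35069 =0.00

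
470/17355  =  94/3471= 0.03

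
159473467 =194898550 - 35425083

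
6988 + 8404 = 15392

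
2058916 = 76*27091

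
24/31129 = 24/31129 = 0.00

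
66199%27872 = 10455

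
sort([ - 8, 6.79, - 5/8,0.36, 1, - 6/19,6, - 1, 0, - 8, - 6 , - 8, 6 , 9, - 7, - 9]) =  [ - 9, - 8, - 8,  -  8, - 7, - 6 ,-1, - 5/8, - 6/19 , 0,0.36, 1, 6,6, 6.79, 9 ]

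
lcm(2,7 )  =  14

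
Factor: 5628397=5628397^1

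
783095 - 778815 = 4280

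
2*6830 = 13660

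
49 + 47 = 96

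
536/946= 268/473 = 0.57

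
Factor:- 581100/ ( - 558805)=8940/8597 = 2^2*3^1*5^1*149^1*8597^(  -  1)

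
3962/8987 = 3962/8987 = 0.44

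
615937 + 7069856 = 7685793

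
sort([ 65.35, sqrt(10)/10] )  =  [sqrt ( 10)/10, 65.35] 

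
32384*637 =20628608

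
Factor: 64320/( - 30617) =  - 2^6 * 3^1*5^1*17^(  -  1)*67^1*1801^(  -  1)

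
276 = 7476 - 7200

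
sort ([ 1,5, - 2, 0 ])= [ - 2,0,1, 5] 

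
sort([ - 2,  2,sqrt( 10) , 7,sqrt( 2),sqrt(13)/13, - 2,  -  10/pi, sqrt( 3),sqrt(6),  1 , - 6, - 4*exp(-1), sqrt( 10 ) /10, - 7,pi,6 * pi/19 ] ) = [ - 7,-6, - 10/pi , - 2, - 2, - 4*exp ( - 1), sqrt( 13)/13,sqrt(10 ) /10,6 *pi/19,1,sqrt(2 ), sqrt (3 ),2,sqrt( 6)  ,  pi,  sqrt( 10 ),7] 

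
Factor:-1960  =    -  2^3*5^1 *7^2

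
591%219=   153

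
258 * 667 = 172086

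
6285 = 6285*1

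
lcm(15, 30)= 30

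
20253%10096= 61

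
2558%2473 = 85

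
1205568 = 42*28704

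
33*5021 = 165693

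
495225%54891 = 1206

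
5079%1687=18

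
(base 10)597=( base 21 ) 179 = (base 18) 1F3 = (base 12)419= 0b1001010101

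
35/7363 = 35/7363=   0.00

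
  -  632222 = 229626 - 861848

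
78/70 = 39/35 = 1.11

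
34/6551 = 34/6551   =  0.01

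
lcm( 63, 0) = 0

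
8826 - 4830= 3996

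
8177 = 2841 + 5336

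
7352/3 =7352/3 = 2450.67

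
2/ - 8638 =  - 1/4319 = - 0.00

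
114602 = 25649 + 88953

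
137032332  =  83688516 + 53343816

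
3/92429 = 3/92429 = 0.00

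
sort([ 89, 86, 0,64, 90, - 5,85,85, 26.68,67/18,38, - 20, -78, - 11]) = [ - 78, -20, - 11,-5, 0,67/18  ,  26.68,38,64,85, 85, 86,89,90]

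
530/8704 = 265/4352=0.06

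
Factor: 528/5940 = 2^2*  3^( - 2 )*5^( - 1 ) = 4/45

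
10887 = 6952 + 3935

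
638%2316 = 638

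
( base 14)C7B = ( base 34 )24d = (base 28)33P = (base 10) 2461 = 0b100110011101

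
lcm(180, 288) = 1440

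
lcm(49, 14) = 98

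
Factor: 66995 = 5^1 * 13399^1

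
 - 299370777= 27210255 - 326581032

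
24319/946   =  24319/946=25.71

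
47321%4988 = 2429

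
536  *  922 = 494192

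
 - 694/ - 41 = 16  +  38/41 = 16.93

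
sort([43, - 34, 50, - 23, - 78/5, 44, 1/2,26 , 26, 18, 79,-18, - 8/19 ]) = [ - 34,-23,-18  , - 78/5, - 8/19, 1/2 , 18, 26,26,  43, 44,  50, 79 ]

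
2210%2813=2210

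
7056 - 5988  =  1068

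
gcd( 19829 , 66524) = 1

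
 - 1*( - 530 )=530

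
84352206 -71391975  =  12960231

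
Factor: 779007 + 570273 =2^5*3^2*5^1*937^1 = 1349280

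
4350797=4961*877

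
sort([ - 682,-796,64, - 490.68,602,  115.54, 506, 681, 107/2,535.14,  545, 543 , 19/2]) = [-796,-682 ,-490.68,19/2 , 107/2,64,115.54 , 506,535.14,543, 545, 602, 681 ]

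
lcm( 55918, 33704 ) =2460392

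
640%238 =164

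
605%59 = 15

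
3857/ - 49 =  - 551/7 = -  78.71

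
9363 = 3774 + 5589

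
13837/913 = 15 + 142/913  =  15.16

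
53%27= 26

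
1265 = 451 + 814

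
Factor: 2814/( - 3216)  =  -2^( - 3 )*7^1 = - 7/8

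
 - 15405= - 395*39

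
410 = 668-258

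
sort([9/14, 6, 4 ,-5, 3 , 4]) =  [ - 5, 9/14,3,4,  4,6]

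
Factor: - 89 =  - 89^1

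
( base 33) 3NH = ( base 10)4043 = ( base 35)3AI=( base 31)46D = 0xFCB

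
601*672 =403872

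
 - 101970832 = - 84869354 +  - 17101478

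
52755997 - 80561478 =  - 27805481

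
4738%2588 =2150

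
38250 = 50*765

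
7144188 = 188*38001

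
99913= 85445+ 14468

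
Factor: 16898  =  2^1*7^1 * 17^1*71^1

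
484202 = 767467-283265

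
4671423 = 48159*97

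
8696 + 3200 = 11896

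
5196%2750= 2446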